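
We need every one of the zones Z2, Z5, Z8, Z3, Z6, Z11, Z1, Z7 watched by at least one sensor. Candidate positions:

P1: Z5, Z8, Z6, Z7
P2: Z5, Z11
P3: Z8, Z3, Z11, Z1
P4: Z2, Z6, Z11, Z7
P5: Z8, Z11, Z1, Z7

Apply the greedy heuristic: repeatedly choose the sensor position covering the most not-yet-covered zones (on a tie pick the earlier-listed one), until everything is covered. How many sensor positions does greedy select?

Pick 1: P1 covers 4 new zones (Z5, Z8, Z6, Z7).
Pick 2: P3 covers 3 new zones (Z3, Z11, Z1).
Pick 3: P4 covers 1 new zones (Z2).
Greedy uses 3 sensor positions.

3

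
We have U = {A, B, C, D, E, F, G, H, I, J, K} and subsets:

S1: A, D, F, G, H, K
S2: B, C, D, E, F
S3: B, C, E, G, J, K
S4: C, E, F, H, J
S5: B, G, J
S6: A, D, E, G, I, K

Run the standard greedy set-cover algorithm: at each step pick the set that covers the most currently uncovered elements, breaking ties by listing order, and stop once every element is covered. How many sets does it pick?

Pick 1: S1 covers 6 new elements (A, D, F, G, H, K).
Pick 2: S3 covers 4 new elements (B, C, E, J).
Pick 3: S6 covers 1 new elements (I).
Greedy uses 3 sets.

3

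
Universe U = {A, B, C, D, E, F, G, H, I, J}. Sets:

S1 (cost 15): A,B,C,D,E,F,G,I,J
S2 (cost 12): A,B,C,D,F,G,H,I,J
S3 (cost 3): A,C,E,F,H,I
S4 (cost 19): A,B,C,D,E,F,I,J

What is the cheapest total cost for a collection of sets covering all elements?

15

S2, S3 cover every element at cost 12 + 3 = 15.
Any cover uses at least 2 sets; among all covering selections none totals below 15.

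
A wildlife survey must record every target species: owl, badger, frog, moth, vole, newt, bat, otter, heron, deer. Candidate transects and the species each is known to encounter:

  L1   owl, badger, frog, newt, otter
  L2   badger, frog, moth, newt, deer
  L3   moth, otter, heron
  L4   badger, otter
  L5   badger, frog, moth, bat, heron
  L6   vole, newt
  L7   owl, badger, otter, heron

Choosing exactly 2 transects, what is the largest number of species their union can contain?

Choosing L1, L5 covers {owl, badger, frog, moth, newt, bat, otter, heron} — 8 species.
No choice of 2 transects does better; here vole, deer are left uncovered.

8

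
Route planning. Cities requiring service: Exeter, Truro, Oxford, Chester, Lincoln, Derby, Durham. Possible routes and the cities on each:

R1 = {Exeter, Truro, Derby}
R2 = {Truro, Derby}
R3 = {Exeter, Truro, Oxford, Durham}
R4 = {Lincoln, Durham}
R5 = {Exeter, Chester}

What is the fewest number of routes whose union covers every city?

4

R1, R3, R4, R5 together cover {Exeter, Truro, Oxford, Chester, Lincoln, Derby, Durham} — every city.
No 3 of the 5 routes cover everything (all 10 triples fall short), so 4 is minimum.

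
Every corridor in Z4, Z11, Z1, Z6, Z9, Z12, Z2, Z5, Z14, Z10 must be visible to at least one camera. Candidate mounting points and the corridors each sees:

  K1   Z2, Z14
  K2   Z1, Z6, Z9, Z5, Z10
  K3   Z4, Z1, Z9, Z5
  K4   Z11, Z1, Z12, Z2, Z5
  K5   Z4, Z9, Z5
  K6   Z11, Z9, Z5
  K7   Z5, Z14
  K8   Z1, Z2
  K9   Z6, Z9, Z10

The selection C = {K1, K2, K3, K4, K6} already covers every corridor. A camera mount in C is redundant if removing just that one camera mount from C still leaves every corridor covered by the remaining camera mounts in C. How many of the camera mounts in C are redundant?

1

Drop K1: Z14 uncovered — not redundant.
Drop K2: Z6, Z10 uncovered — not redundant.
Drop K3: Z4 uncovered — not redundant.
Drop K4: Z12 uncovered — not redundant.
Drop K6: the rest still cover every corridor — redundant.
1 redundant: K6.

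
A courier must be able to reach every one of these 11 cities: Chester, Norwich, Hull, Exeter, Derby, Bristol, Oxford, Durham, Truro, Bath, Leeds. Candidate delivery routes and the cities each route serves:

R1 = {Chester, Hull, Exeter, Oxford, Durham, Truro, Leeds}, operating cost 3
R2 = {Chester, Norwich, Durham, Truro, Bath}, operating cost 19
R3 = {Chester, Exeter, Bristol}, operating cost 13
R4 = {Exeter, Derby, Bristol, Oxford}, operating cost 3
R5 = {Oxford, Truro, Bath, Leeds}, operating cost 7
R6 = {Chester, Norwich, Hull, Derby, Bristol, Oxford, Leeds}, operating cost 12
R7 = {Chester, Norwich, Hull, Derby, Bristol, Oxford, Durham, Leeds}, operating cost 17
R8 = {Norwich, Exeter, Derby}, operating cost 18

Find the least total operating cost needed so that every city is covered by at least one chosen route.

22

R1, R5, R6 cover every city at operating cost 3 + 7 + 12 = 22.
Any cover uses at least 3 routes; among all covering selections none totals below 22.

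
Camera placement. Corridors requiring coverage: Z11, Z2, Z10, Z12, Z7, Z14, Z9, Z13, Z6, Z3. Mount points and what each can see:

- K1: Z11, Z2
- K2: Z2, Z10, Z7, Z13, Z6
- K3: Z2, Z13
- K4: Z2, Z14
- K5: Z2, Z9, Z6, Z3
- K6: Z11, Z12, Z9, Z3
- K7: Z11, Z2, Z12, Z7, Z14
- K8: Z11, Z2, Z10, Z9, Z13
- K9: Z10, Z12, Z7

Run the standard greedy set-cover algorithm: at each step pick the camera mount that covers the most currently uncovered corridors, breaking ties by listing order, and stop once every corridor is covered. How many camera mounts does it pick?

3

Pick 1: K2 covers 5 new corridors (Z2, Z10, Z7, Z13, Z6).
Pick 2: K6 covers 4 new corridors (Z11, Z12, Z9, Z3).
Pick 3: K4 covers 1 new corridors (Z14).
Greedy uses 3 camera mounts.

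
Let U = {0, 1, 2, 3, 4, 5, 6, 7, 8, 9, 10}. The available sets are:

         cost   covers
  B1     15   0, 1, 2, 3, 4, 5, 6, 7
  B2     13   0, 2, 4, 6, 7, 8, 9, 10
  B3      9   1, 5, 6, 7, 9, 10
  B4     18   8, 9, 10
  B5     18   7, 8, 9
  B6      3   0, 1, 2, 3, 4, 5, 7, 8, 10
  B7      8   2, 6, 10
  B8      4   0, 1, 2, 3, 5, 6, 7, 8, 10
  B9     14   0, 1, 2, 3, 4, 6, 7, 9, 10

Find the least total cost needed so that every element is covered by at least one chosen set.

B3, B6 cover every element at cost 9 + 3 = 12.
Any cover uses at least 2 sets; among all covering selections none totals below 12.
Greedy by coverage-per-cost would pick B6, B8, B3 for 16 — worse than the optimum 12.

12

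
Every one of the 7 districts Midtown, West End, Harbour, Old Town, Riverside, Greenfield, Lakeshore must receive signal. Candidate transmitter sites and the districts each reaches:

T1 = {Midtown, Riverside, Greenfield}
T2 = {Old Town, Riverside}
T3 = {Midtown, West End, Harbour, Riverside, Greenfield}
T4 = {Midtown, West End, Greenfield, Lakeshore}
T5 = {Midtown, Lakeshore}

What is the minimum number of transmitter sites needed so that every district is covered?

T2, T3, T4 together cover {Midtown, West End, Harbour, Old Town, Riverside, Greenfield, Lakeshore} — every district.
No 2 of the 5 transmitter sites cover everything (all 10 pairs fall short), so 3 is minimum.

3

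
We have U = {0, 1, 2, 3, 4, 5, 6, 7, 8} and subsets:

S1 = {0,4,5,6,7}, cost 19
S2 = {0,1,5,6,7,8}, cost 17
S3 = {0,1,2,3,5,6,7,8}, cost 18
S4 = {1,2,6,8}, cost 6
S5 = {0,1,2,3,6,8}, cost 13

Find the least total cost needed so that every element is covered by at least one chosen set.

32

S1, S5 cover every element at cost 19 + 13 = 32.
Any cover uses at least 2 sets; among all covering selections none totals below 32.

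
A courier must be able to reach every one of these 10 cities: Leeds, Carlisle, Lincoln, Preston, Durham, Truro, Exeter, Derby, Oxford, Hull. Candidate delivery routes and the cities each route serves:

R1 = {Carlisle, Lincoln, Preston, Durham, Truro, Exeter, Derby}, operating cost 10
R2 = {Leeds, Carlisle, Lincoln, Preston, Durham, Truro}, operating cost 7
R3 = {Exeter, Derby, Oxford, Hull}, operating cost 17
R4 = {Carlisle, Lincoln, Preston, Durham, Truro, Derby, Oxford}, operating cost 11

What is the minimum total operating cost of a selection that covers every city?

24

R2, R3 cover every city at operating cost 7 + 17 = 24.
Any cover uses at least 2 routes; among all covering selections none totals below 24.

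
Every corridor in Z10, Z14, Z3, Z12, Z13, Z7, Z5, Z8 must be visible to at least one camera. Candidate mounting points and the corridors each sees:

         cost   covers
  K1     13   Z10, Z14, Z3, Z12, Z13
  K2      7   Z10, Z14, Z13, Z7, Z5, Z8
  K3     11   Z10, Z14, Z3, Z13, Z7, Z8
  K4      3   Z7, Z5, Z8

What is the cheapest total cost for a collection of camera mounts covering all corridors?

16

K1, K4 cover every corridor at cost 13 + 3 = 16.
Any cover uses at least 2 camera mounts; among all covering selections none totals below 16.
Greedy by coverage-per-cost would pick K4, K2, K1 for 23 — worse than the optimum 16.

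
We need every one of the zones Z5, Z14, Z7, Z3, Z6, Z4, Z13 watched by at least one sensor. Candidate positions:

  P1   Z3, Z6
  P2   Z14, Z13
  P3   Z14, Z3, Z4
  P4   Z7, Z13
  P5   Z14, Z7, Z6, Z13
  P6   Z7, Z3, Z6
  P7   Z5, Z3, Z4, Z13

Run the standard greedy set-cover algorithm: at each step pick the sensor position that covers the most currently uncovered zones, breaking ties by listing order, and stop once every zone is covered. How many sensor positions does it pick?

2

Pick 1: P5 covers 4 new zones (Z14, Z7, Z6, Z13).
Pick 2: P7 covers 3 new zones (Z5, Z3, Z4).
Greedy uses 2 sensor positions.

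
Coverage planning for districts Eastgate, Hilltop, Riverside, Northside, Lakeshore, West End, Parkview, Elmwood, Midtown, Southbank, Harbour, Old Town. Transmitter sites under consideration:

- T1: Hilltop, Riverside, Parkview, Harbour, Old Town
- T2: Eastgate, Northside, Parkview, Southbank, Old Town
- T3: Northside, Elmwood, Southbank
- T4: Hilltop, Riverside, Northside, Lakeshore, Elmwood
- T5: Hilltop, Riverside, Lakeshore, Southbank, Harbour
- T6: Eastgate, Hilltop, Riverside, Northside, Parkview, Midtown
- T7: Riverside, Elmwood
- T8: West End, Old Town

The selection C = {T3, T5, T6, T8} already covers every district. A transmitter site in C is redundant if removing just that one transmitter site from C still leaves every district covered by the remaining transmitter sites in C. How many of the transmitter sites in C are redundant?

0

Drop T3: Elmwood uncovered — not redundant.
Drop T5: Lakeshore, Harbour uncovered — not redundant.
Drop T6: Eastgate, Parkview, Midtown uncovered — not redundant.
Drop T8: West End, Old Town uncovered — not redundant.
None of the transmitter sites in C is redundant.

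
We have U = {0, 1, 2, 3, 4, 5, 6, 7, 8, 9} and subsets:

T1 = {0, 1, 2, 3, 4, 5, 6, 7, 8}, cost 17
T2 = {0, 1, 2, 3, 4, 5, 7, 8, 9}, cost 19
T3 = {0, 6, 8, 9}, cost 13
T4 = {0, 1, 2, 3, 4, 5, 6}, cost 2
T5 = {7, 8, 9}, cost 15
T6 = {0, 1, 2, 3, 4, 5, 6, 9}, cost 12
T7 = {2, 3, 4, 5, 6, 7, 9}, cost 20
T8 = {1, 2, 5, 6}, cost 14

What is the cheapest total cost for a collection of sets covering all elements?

T4, T5 cover every element at cost 2 + 15 = 17.
Any cover uses at least 2 sets; among all covering selections none totals below 17.

17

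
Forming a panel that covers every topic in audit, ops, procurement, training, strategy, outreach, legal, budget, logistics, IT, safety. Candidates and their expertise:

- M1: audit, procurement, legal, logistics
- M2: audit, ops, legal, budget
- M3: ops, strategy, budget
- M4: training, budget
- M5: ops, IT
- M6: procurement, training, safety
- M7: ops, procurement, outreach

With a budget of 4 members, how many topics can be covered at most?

Choosing M1, M3, M5, M6 covers {audit, ops, procurement, training, strategy, legal, budget, logistics, IT, safety} — 10 topics.
No choice of 4 members does better; here outreach is left uncovered.

10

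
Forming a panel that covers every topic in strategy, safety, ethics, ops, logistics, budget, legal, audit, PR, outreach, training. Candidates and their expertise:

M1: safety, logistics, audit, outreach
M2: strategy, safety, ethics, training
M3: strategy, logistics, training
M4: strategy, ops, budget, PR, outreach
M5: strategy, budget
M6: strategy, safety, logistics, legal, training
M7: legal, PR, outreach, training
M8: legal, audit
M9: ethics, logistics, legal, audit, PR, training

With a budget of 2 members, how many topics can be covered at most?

10

Choosing M4, M9 covers {strategy, ethics, ops, logistics, budget, legal, audit, PR, outreach, training} — 10 topics.
No choice of 2 members does better; here safety is left uncovered.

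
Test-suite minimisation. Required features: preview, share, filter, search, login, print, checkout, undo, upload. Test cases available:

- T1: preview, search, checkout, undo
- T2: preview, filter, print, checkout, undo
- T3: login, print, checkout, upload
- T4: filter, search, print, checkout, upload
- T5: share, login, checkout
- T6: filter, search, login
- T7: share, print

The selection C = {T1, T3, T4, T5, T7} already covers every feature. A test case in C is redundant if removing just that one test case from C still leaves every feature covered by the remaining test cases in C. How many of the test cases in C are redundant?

Drop T1: preview, undo uncovered — not redundant.
Drop T3: the rest still cover every feature — redundant.
Drop T4: filter uncovered — not redundant.
Drop T5: the rest still cover every feature — redundant.
Drop T7: the rest still cover every feature — redundant.
3 redundant: T3, T5, T7.

3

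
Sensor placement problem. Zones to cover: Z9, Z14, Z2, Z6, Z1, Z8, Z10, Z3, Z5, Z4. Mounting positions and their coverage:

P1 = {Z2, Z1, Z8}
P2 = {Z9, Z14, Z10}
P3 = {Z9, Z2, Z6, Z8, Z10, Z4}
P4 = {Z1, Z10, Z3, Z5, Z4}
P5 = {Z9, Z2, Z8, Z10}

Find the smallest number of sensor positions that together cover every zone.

3

P2, P3, P4 together cover {Z9, Z14, Z2, Z6, Z1, Z8, Z10, Z3, Z5, Z4} — every zone.
No 2 of the 5 sensor positions cover everything (all 10 pairs fall short), so 3 is minimum.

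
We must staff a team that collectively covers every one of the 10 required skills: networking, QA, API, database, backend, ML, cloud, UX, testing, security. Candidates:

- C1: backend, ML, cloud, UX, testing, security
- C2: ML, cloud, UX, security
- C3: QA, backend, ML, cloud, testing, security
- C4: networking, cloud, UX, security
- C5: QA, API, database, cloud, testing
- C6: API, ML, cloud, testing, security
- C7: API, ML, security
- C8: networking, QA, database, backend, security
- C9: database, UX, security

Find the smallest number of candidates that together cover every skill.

3

C1, C4, C5 together cover {networking, QA, API, database, backend, ML, cloud, UX, testing, security} — every skill.
No 2 of the 9 candidates cover everything (all 36 pairs fall short), so 3 is minimum.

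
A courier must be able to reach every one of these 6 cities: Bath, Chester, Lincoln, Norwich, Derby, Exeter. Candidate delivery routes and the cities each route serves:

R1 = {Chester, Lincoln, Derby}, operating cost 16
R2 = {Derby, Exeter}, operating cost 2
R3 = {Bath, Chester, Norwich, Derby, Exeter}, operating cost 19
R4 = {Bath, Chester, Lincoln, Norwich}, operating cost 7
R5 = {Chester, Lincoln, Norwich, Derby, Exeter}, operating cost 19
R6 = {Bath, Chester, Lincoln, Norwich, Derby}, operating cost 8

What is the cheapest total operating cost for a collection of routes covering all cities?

R2, R4 cover every city at operating cost 2 + 7 = 9.
Any cover uses at least 2 routes; among all covering selections none totals below 9.

9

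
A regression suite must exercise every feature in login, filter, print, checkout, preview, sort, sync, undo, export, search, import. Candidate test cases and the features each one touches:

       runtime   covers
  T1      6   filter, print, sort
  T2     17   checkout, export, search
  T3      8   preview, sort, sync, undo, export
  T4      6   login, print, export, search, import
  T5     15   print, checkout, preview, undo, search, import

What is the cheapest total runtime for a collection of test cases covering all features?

35

T1, T3, T4, T5 cover every feature at runtime 6 + 8 + 6 + 15 = 35.
Any cover uses at least 4 test cases; among all covering selections none totals below 35.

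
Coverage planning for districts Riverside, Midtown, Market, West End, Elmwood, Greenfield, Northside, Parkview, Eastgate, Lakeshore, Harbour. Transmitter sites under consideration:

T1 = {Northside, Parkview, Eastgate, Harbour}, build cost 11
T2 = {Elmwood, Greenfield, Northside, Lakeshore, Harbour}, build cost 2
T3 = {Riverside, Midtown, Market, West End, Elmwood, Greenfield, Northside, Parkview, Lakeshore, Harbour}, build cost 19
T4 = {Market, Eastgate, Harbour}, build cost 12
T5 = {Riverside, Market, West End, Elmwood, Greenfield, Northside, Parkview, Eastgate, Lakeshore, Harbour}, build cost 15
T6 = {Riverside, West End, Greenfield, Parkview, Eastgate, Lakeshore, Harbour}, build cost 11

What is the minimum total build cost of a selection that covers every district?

30

T1, T3 cover every district at build cost 11 + 19 = 30.
Any cover uses at least 2 transmitter sites; among all covering selections none totals below 30.
Greedy by coverage-per-build cost would pick T2, T6, T3 for 32 — worse than the optimum 30.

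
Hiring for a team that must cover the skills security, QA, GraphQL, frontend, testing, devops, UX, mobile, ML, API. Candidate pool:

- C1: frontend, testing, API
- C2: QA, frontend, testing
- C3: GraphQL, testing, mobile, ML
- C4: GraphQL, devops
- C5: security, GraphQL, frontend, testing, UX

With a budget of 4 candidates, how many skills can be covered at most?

9

Choosing C1, C2, C3, C5 covers {security, QA, GraphQL, frontend, testing, UX, mobile, ML, API} — 9 skills.
No choice of 4 candidates does better; here devops is left uncovered.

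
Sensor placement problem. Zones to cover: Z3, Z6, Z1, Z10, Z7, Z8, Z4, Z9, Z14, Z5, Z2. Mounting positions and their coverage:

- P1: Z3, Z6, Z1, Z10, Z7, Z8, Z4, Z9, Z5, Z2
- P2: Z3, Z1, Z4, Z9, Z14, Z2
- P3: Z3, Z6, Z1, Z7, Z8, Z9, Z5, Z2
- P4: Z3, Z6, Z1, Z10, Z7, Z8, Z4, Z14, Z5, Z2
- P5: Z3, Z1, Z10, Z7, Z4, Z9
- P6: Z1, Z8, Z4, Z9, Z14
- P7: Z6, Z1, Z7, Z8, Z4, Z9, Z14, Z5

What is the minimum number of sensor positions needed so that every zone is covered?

2

P1, P2 together cover {Z3, Z6, Z1, Z10, Z7, Z8, Z4, Z9, Z14, Z5, Z2} — every zone.
No single sensor position contains all 11 zones, so 2 is optimal.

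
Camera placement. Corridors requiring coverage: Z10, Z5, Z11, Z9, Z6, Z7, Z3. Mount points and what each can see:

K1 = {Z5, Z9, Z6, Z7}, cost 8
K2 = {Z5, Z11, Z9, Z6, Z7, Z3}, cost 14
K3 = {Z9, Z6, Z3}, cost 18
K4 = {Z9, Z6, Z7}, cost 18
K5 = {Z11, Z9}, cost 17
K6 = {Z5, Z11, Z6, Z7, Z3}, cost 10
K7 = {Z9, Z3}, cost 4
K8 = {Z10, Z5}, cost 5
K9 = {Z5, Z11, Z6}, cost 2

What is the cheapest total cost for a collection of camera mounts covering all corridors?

K2, K8 cover every corridor at cost 14 + 5 = 19.
Any cover uses at least 2 camera mounts; among all covering selections none totals below 19.

19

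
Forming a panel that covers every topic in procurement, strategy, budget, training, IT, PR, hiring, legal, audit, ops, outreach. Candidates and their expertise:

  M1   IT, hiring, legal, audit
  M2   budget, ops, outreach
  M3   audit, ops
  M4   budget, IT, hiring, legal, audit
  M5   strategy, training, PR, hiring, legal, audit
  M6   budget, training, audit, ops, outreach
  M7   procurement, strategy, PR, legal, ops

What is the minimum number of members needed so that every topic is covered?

3

M1, M6, M7 together cover {procurement, strategy, budget, training, IT, PR, hiring, legal, audit, ops, outreach} — every topic.
No 2 of the 7 members cover everything (all 21 pairs fall short), so 3 is minimum.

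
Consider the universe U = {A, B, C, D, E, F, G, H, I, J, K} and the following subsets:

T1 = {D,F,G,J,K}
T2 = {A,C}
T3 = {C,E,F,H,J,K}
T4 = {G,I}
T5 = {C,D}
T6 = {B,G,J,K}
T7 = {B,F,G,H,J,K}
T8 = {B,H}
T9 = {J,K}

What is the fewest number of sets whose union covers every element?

5

T1, T2, T3, T4, T6 together cover {A, B, C, D, E, F, G, H, I, J, K} — every element.
No 4 of the 9 sets cover everything (all 126 size-4 selections fall short), so 5 is minimum.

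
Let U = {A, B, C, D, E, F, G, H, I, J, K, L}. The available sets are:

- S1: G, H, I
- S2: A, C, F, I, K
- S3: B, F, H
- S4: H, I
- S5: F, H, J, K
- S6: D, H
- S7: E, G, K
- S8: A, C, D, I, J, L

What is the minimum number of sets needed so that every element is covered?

S3, S7, S8 together cover {A, B, C, D, E, F, G, H, I, J, K, L} — every element.
No 2 of the 8 sets cover everything (all 28 pairs fall short), so 3 is minimum.

3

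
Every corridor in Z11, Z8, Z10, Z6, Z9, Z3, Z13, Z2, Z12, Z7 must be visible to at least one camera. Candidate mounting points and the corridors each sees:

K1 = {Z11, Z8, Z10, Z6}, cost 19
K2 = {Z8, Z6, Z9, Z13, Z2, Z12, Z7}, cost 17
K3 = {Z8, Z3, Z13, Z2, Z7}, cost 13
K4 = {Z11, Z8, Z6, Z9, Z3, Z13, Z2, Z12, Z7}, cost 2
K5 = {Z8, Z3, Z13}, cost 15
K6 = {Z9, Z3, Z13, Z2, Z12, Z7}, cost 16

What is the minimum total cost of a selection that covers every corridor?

K1, K4 cover every corridor at cost 19 + 2 = 21.
Any cover uses at least 2 camera mounts; among all covering selections none totals below 21.

21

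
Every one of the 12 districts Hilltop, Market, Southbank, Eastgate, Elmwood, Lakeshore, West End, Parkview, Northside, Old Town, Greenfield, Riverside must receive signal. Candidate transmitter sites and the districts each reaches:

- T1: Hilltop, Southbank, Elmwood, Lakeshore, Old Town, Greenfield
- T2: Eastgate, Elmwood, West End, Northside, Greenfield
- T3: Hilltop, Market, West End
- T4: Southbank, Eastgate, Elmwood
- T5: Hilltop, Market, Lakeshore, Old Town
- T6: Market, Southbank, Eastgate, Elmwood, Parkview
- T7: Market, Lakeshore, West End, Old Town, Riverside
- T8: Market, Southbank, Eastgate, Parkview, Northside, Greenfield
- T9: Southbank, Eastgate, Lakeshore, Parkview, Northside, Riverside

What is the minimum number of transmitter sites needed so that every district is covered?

3

T1, T3, T9 together cover {Hilltop, Market, Southbank, Eastgate, Elmwood, Lakeshore, West End, Parkview, Northside, Old Town, Greenfield, Riverside} — every district.
No 2 of the 9 transmitter sites cover everything (all 36 pairs fall short), so 3 is minimum.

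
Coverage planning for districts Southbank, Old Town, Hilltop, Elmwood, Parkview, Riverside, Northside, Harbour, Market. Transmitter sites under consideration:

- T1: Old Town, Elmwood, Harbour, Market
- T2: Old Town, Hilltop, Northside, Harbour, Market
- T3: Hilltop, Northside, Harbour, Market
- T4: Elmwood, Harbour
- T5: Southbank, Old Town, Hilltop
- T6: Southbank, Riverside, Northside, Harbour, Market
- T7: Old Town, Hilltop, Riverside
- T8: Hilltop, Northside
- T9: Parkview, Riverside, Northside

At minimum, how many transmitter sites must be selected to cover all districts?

T1, T5, T9 together cover {Southbank, Old Town, Hilltop, Elmwood, Parkview, Riverside, Northside, Harbour, Market} — every district.
No 2 of the 9 transmitter sites cover everything (all 36 pairs fall short), so 3 is minimum.

3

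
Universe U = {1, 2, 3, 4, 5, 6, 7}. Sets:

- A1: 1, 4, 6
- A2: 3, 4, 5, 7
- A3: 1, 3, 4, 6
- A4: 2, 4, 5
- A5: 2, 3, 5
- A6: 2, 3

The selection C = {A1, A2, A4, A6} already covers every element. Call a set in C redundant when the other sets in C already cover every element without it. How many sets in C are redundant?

2

Drop A1: 1, 6 uncovered — not redundant.
Drop A2: 7 uncovered — not redundant.
Drop A4: the rest still cover every element — redundant.
Drop A6: the rest still cover every element — redundant.
2 redundant: A4, A6.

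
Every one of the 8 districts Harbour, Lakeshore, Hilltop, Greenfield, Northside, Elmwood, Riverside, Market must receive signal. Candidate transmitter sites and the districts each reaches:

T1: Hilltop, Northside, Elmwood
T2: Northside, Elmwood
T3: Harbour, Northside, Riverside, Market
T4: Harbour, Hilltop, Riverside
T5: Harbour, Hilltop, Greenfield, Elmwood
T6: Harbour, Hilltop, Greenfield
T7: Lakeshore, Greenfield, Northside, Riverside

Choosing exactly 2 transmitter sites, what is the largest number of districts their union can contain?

Choosing T3, T5 covers {Harbour, Hilltop, Greenfield, Northside, Elmwood, Riverside, Market} — 7 districts.
No choice of 2 transmitter sites does better; here Lakeshore is left uncovered.

7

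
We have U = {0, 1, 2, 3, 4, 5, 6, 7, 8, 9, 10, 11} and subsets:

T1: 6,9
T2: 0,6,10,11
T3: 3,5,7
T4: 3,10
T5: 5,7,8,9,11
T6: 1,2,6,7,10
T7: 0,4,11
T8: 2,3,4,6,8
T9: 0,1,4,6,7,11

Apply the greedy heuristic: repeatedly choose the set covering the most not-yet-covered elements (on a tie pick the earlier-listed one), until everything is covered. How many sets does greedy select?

4

Pick 1: T9 covers 6 new elements (0, 1, 4, 6, 7, 11).
Pick 2: T5 covers 3 new elements (5, 8, 9).
Pick 3: T4 covers 2 new elements (3, 10).
Pick 4: T6 covers 1 new elements (2).
Greedy uses 4 sets.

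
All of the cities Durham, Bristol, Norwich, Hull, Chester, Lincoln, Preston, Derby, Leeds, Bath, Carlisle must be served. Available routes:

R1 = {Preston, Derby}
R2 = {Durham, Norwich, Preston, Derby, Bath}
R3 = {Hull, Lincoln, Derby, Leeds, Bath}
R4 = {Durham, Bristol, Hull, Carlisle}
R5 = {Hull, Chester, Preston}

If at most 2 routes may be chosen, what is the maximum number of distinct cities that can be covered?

Choosing R2, R3 covers {Durham, Norwich, Hull, Lincoln, Preston, Derby, Leeds, Bath} — 8 cities.
No choice of 2 routes does better; here Bristol, Chester, Carlisle are left uncovered.

8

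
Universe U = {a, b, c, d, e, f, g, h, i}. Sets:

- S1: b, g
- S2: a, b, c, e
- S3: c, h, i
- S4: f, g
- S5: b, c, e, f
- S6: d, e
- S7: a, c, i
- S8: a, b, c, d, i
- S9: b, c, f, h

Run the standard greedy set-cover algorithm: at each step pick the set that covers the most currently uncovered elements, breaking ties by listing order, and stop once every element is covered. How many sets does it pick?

Pick 1: S8 covers 5 new elements (a, b, c, d, i).
Pick 2: S4 covers 2 new elements (f, g).
Pick 3: S2 covers 1 new elements (e).
Pick 4: S3 covers 1 new elements (h).
Greedy uses 4 sets.

4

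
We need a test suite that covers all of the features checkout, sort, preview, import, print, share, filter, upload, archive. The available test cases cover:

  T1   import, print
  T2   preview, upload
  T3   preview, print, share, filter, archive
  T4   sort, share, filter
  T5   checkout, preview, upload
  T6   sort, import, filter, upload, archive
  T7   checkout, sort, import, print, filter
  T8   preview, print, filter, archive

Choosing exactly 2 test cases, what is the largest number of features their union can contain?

8

Choosing T3, T6 covers {sort, preview, import, print, share, filter, upload, archive} — 8 features.
No choice of 2 test cases does better; here checkout is left uncovered.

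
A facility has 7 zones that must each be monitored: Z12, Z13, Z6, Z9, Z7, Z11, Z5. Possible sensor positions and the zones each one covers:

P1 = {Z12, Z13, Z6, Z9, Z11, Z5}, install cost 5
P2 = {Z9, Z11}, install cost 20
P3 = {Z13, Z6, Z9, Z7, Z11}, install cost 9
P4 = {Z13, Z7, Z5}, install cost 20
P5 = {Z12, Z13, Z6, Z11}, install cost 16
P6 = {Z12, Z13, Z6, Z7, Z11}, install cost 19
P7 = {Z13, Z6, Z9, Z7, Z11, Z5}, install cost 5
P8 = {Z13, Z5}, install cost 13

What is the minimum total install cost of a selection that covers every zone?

P1, P7 cover every zone at install cost 5 + 5 = 10.
Any cover uses at least 2 sensor positions; among all covering selections none totals below 10.

10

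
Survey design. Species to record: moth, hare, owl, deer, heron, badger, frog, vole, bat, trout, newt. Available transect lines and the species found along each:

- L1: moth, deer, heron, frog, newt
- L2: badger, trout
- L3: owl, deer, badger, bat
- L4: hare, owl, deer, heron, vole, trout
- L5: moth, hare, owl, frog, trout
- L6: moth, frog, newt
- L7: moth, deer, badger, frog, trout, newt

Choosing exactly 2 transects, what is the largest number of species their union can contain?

10

Choosing L4, L7 covers {moth, hare, owl, deer, heron, badger, frog, vole, trout, newt} — 10 species.
No choice of 2 transects does better; here bat is left uncovered.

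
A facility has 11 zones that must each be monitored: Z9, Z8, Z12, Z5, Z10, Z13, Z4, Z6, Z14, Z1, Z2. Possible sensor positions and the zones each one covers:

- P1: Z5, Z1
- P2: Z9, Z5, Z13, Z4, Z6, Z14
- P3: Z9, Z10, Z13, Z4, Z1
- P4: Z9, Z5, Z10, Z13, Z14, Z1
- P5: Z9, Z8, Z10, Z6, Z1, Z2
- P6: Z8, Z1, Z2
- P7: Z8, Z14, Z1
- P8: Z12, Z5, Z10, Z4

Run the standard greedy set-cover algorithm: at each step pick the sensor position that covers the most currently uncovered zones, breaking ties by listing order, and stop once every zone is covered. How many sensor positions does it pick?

Pick 1: P2 covers 6 new zones (Z9, Z5, Z13, Z4, Z6, Z14).
Pick 2: P5 covers 4 new zones (Z8, Z10, Z1, Z2).
Pick 3: P8 covers 1 new zones (Z12).
Greedy uses 3 sensor positions.

3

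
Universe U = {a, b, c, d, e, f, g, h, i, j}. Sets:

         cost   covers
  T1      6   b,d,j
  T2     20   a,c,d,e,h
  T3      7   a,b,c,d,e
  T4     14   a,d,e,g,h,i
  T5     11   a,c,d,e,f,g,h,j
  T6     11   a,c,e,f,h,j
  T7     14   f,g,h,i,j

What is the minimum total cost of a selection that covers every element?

T3, T7 cover every element at cost 7 + 14 = 21.
Any cover uses at least 2 sets; among all covering selections none totals below 21.
Greedy by coverage-per-cost would pick T5, T1, T4 for 31 — worse than the optimum 21.

21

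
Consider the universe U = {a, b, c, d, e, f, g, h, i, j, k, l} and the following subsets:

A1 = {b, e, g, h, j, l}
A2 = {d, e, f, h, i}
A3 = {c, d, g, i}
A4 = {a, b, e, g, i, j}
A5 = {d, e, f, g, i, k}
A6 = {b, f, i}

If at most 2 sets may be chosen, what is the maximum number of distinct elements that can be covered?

10

Choosing A1, A5 covers {b, d, e, f, g, h, i, j, k, l} — 10 elements.
No choice of 2 sets does better; here a, c are left uncovered.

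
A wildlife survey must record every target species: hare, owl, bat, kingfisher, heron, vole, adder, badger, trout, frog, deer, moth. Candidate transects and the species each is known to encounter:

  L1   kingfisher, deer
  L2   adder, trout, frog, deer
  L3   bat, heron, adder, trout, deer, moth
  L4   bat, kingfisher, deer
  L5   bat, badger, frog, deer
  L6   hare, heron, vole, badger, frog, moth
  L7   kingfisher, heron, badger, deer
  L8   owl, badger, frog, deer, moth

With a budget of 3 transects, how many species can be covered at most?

Choosing L1, L3, L6 covers {hare, bat, kingfisher, heron, vole, adder, badger, trout, frog, deer, moth} — 11 species.
No choice of 3 transects does better; here owl is left uncovered.

11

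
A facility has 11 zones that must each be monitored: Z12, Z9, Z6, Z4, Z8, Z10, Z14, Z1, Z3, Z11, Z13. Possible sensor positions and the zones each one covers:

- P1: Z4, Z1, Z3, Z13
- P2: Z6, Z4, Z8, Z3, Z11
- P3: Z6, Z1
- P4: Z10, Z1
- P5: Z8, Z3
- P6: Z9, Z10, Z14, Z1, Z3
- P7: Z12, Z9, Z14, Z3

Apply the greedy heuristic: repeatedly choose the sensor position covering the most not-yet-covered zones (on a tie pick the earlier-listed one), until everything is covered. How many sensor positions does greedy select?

Pick 1: P2 covers 5 new zones (Z6, Z4, Z8, Z3, Z11).
Pick 2: P6 covers 4 new zones (Z9, Z10, Z14, Z1).
Pick 3: P1 covers 1 new zones (Z13).
Pick 4: P7 covers 1 new zones (Z12).
Greedy uses 4 sensor positions.

4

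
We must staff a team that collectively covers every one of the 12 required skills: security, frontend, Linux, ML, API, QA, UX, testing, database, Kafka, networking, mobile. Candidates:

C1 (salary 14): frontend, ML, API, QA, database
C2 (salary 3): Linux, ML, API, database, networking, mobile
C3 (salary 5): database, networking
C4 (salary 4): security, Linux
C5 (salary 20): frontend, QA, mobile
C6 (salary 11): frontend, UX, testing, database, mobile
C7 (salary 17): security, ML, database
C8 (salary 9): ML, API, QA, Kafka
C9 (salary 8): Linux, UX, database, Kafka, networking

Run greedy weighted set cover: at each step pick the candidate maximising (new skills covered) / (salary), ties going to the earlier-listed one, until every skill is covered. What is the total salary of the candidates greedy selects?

27

Pick 1: C2 adds 6 new (Linux, ML, API, database, networking, mobile) at salary 3 (ratio 6/3).
Pick 2: C6 adds 3 new (frontend, UX, testing) at salary 11 (ratio 3/11).
Pick 3: C4 adds 1 new (security) at salary 4 (ratio 1/4).
Pick 4: C8 adds 2 new (QA, Kafka) at salary 9 (ratio 2/9).
Greedy total salary: 3 + 11 + 4 + 9 = 27.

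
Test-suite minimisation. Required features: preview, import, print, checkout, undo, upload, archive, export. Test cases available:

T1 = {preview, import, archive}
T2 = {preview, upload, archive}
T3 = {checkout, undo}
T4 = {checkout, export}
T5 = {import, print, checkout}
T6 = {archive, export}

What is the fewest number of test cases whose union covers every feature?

T2, T3, T4, T5 together cover {preview, import, print, checkout, undo, upload, archive, export} — every feature.
No 3 of the 6 test cases cover everything (all 20 triples fall short), so 4 is minimum.
Greedy (largest uncovered first) would take T1, T3, T2, T4, T5 — 5 test cases — but 4 suffice.

4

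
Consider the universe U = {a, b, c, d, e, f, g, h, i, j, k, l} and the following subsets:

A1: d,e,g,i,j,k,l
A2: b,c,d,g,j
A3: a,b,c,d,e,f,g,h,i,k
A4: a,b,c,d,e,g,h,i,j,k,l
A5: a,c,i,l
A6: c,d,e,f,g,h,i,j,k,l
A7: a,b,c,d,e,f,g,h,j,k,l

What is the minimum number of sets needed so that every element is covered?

A1, A3 together cover {a, b, c, d, e, f, g, h, i, j, k, l} — every element.
No single set contains all 12 elements, so 2 is optimal.

2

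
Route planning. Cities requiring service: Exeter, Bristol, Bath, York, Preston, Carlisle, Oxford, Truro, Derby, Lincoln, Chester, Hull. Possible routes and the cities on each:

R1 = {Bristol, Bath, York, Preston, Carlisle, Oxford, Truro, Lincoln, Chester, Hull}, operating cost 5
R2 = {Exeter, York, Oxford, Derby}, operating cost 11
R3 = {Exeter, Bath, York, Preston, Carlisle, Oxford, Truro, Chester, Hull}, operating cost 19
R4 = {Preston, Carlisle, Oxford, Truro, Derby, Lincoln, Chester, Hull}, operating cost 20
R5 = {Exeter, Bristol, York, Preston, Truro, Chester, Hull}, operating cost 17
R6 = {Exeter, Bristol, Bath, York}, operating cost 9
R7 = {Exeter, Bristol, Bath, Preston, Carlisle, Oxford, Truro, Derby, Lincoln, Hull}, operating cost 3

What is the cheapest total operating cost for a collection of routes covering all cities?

R1, R7 cover every city at operating cost 5 + 3 = 8.
Any cover uses at least 2 routes; among all covering selections none totals below 8.

8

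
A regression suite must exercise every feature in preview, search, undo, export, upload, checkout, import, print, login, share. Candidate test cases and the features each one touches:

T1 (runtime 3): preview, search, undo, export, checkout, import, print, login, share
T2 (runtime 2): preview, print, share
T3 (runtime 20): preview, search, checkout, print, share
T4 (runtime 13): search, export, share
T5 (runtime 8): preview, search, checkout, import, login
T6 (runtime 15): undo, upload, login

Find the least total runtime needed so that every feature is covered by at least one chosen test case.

18

T1, T6 cover every feature at runtime 3 + 15 = 18.
Any cover uses at least 2 test cases; among all covering selections none totals below 18.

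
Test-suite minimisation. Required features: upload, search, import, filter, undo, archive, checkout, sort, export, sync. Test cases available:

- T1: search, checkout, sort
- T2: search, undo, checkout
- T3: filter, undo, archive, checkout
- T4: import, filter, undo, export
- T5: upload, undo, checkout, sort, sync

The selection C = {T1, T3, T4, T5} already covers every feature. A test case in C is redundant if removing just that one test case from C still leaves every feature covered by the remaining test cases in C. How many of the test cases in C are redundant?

Drop T1: search uncovered — not redundant.
Drop T3: archive uncovered — not redundant.
Drop T4: import, export uncovered — not redundant.
Drop T5: upload, sync uncovered — not redundant.
None of the test cases in C is redundant.

0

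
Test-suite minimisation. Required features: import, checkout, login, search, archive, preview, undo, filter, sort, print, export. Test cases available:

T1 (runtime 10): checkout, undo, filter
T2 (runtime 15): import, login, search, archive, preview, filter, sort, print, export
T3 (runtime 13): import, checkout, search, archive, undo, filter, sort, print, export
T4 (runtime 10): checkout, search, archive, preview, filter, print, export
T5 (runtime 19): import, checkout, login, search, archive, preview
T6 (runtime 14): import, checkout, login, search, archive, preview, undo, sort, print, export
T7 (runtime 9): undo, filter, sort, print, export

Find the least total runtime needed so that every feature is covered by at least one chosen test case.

T6, T7 cover every feature at runtime 14 + 9 = 23.
Any cover uses at least 2 test cases; among all covering selections none totals below 23.

23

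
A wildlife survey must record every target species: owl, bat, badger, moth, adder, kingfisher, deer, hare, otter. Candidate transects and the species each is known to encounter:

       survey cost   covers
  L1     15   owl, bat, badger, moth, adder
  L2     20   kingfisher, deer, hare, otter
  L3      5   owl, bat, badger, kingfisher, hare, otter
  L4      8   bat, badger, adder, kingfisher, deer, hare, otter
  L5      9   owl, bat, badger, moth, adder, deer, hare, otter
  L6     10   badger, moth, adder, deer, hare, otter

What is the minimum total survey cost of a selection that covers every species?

L3, L5 cover every species at survey cost 5 + 9 = 14.
Any cover uses at least 2 transects; among all covering selections none totals below 14.

14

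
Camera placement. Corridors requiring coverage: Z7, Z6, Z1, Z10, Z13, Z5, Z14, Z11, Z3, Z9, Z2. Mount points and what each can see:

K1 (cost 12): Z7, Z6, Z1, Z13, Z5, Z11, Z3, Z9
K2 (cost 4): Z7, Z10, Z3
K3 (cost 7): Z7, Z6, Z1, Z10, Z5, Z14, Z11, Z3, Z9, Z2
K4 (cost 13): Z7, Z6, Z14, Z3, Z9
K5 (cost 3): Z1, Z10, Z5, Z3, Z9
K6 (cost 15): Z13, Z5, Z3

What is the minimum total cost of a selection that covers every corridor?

K1, K3 cover every corridor at cost 12 + 7 = 19.
Any cover uses at least 2 camera mounts; among all covering selections none totals below 19.
Greedy by coverage-per-cost would pick K5, K3, K1 for 22 — worse than the optimum 19.

19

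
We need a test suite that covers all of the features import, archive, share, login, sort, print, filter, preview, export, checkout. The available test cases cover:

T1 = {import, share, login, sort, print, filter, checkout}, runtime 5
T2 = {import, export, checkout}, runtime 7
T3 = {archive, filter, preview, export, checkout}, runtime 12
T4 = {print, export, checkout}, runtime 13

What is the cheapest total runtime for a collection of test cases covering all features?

17

T1, T3 cover every feature at runtime 5 + 12 = 17.
Any cover uses at least 2 test cases; among all covering selections none totals below 17.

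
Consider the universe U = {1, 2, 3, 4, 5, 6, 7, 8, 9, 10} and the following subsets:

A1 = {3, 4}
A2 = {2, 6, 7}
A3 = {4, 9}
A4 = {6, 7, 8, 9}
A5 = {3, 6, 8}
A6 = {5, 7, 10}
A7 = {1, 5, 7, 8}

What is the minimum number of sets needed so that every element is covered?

5

A1, A2, A3, A6, A7 together cover {1, 2, 3, 4, 5, 6, 7, 8, 9, 10} — every element.
No 4 of the 7 sets cover everything (all 35 size-4 selections fall short), so 5 is minimum.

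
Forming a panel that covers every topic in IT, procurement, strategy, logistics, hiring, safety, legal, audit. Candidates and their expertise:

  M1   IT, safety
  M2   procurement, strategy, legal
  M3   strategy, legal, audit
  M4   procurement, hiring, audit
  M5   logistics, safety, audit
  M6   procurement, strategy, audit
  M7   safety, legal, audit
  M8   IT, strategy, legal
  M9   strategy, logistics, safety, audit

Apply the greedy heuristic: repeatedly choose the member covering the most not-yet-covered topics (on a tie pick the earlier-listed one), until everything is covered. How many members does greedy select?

Pick 1: M9 covers 4 new topics (strategy, logistics, safety, audit).
Pick 2: M2 covers 2 new topics (procurement, legal).
Pick 3: M1 covers 1 new topics (IT).
Pick 4: M4 covers 1 new topics (hiring).
Greedy uses 4 members. (The true minimum is 3.)

4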